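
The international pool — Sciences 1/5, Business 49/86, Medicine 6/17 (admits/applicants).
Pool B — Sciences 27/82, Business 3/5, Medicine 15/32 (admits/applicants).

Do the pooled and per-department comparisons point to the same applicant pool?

No

Sciences: the international pool 1/5 = 20.0%, Pool B 27/82 = 32.9% → Pool B
Business: the international pool 49/86 = 57.0%, Pool B 3/5 = 60.0% → Pool B
Medicine: the international pool 6/17 = 35.3%, Pool B 15/32 = 46.9% → Pool B
Overall: the international pool 56/108 = 51.9%, Pool B 45/119 = 37.8% → the international pool
Pool B wins each department group but the international pool wins overall — the comparison reverses. Pool B's applicants skew toward Sciences, which has a lower base rate.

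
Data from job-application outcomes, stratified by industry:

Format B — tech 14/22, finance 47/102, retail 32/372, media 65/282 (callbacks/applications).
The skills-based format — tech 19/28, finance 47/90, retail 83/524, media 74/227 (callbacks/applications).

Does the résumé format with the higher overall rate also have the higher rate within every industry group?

Yes

Tech: Format B 14/22 = 63.6%, the skills-based format 19/28 = 67.9% → the skills-based format
Finance: Format B 47/102 = 46.1%, the skills-based format 47/90 = 52.2% → the skills-based format
Retail: Format B 32/372 = 8.6%, the skills-based format 83/524 = 15.8% → the skills-based format
Media: Format B 65/282 = 23.0%, the skills-based format 74/227 = 32.6% → the skills-based format
Overall: Format B 158/778 = 20.3%, the skills-based format 223/869 = 25.7% → the skills-based format
The skills-based format wins overall and in every industry group — no reversal.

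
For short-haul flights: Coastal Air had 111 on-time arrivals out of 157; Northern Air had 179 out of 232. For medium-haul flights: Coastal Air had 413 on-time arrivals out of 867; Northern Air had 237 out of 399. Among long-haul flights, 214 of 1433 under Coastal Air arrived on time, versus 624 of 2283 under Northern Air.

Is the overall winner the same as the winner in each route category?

Yes

Short-haul: Coastal Air 111/157 = 70.7%, Northern Air 179/232 = 77.2% → Northern Air
Medium-haul: Coastal Air 413/867 = 47.6%, Northern Air 237/399 = 59.4% → Northern Air
Long-haul: Coastal Air 214/1433 = 14.9%, Northern Air 624/2283 = 27.3% → Northern Air
Overall: Coastal Air 738/2457 = 30.0%, Northern Air 1040/2914 = 35.7% → Northern Air
Northern Air wins overall and in every route group — no reversal.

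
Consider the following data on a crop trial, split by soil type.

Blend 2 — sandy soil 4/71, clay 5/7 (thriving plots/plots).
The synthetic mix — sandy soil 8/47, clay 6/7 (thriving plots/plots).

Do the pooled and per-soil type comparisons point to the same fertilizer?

Yes

Sandy soil: Blend 2 4/71 = 5.6%, the synthetic mix 8/47 = 17.0% → the synthetic mix
Clay: Blend 2 5/7 = 71.4%, the synthetic mix 6/7 = 85.7% → the synthetic mix
Overall: Blend 2 9/78 = 11.5%, the synthetic mix 14/54 = 25.9% → the synthetic mix
The synthetic mix wins overall and in every soil group — no reversal.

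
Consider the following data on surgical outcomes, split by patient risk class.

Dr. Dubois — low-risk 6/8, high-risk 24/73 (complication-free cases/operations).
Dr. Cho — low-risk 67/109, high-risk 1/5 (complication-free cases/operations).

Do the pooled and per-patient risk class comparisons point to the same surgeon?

No

Low-risk: Dr. Dubois 6/8 = 75.0%, Dr. Cho 67/109 = 61.5% → Dr. Dubois
High-risk: Dr. Dubois 24/73 = 32.9%, Dr. Cho 1/5 = 20.0% → Dr. Dubois
Overall: Dr. Dubois 30/81 = 37.0%, Dr. Cho 68/114 = 59.6% → Dr. Cho
Dr. Dubois wins each patient risk group but Dr. Cho wins overall — the comparison reverses. Dr. Dubois's operations skew toward high-risk, which has a lower base rate.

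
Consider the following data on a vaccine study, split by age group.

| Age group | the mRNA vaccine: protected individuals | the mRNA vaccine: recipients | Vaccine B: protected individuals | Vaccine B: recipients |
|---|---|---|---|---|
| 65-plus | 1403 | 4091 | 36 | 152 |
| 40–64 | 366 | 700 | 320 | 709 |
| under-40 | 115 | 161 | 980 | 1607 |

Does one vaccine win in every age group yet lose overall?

65-plus: the mRNA vaccine 1403/4091 = 34.3%, Vaccine B 36/152 = 23.7% → the mRNA vaccine
40–64: the mRNA vaccine 366/700 = 52.3%, Vaccine B 320/709 = 45.1% → the mRNA vaccine
Under-40: the mRNA vaccine 115/161 = 71.4%, Vaccine B 980/1607 = 61.0% → the mRNA vaccine
Overall: the mRNA vaccine 1884/4952 = 38.0%, Vaccine B 1336/2468 = 54.1% → Vaccine B
The mRNA vaccine wins each age group but Vaccine B wins overall — the comparison reverses. The mRNA vaccine's recipients skew toward 65-plus, which has a lower base rate.

Yes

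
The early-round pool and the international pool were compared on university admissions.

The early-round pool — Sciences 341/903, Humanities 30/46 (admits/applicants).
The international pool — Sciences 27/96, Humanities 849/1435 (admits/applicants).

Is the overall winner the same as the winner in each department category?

No

Sciences: the early-round pool 341/903 = 37.8%, the international pool 27/96 = 28.1% → the early-round pool
Humanities: the early-round pool 30/46 = 65.2%, the international pool 849/1435 = 59.2% → the early-round pool
Overall: the early-round pool 371/949 = 39.1%, the international pool 876/1531 = 57.2% → the international pool
The early-round pool wins each department group but the international pool wins overall — the comparison reverses. The early-round pool's applicants skew toward Sciences, which has a lower base rate.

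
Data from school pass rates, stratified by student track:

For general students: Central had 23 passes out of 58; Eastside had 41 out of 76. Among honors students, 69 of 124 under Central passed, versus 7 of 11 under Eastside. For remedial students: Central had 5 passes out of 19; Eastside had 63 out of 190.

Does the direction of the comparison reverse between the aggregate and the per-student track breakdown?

Yes

General: Central 23/58 = 39.7%, Eastside 41/76 = 53.9% → Eastside
Honors: Central 69/124 = 55.6%, Eastside 7/11 = 63.6% → Eastside
Remedial: Central 5/19 = 26.3%, Eastside 63/190 = 33.2% → Eastside
Overall: Central 97/201 = 48.3%, Eastside 111/277 = 40.1% → Central
Eastside wins each student group but Central wins overall — the comparison reverses. Eastside's students skew toward remedial, which has a lower base rate.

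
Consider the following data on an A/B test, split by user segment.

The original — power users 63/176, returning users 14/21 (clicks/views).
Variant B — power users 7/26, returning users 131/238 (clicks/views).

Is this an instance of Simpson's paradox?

Power users: the original 63/176 = 35.8%, Variant B 7/26 = 26.9% → the original
Returning users: the original 14/21 = 66.7%, Variant B 131/238 = 55.0% → the original
Overall: the original 77/197 = 39.1%, Variant B 138/264 = 52.3% → Variant B
The original wins each user group but Variant B wins overall — the comparison reverses. The original's views skew toward power users, which has a lower base rate.

Yes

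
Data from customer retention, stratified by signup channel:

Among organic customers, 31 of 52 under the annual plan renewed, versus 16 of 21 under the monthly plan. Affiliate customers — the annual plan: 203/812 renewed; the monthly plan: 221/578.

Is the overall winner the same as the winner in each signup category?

Yes

Organic: the annual plan 31/52 = 59.6%, the monthly plan 16/21 = 76.2% → the monthly plan
Affiliate: the annual plan 203/812 = 25.0%, the monthly plan 221/578 = 38.2% → the monthly plan
Overall: the annual plan 234/864 = 27.1%, the monthly plan 237/599 = 39.6% → the monthly plan
The monthly plan wins overall and in every signup group — no reversal.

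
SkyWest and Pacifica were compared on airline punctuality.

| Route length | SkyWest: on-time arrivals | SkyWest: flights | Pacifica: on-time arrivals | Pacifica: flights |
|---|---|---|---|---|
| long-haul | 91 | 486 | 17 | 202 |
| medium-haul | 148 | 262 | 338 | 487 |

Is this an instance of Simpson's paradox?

No

Long-haul: SkyWest 91/486 = 18.7%, Pacifica 17/202 = 8.4% → SkyWest
Medium-haul: SkyWest 148/262 = 56.5%, Pacifica 338/487 = 69.4% → Pacifica
Overall: SkyWest 239/748 = 32.0%, Pacifica 355/689 = 51.5% → Pacifica
Neither sweeps: SkyWest wins 1 of 2 groups, Pacifica wins 1. Pacifica wins overall but not every group — no Simpson reversal.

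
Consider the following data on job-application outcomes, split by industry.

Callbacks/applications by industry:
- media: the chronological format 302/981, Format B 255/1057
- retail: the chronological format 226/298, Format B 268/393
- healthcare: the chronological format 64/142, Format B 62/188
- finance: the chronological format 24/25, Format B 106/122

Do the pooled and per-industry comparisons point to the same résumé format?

Media: the chronological format 302/981 = 30.8%, Format B 255/1057 = 24.1% → the chronological format
Retail: the chronological format 226/298 = 75.8%, Format B 268/393 = 68.2% → the chronological format
Healthcare: the chronological format 64/142 = 45.1%, Format B 62/188 = 33.0% → the chronological format
Finance: the chronological format 24/25 = 96.0%, Format B 106/122 = 86.9% → the chronological format
Overall: the chronological format 616/1446 = 42.6%, Format B 691/1760 = 39.3% → the chronological format
The chronological format wins overall and in every industry group — no reversal.

Yes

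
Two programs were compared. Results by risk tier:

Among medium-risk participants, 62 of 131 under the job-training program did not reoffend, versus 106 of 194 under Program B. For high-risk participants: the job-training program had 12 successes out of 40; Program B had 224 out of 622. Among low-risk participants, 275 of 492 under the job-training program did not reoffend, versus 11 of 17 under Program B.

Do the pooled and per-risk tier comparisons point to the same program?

No

Medium-risk: the job-training program 62/131 = 47.3%, Program B 106/194 = 54.6% → Program B
High-risk: the job-training program 12/40 = 30.0%, Program B 224/622 = 36.0% → Program B
Low-risk: the job-training program 275/492 = 55.9%, Program B 11/17 = 64.7% → Program B
Overall: the job-training program 349/663 = 52.6%, Program B 341/833 = 40.9% → the job-training program
Program B wins each risk group but the job-training program wins overall — the comparison reverses. Program B's participants skew toward high-risk, which has a lower base rate.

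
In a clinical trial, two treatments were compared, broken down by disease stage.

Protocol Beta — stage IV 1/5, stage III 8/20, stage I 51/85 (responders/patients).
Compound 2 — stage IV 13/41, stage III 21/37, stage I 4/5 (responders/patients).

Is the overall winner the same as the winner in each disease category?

Stage IV: Protocol Beta 1/5 = 20.0%, Compound 2 13/41 = 31.7% → Compound 2
Stage III: Protocol Beta 8/20 = 40.0%, Compound 2 21/37 = 56.8% → Compound 2
Stage I: Protocol Beta 51/85 = 60.0%, Compound 2 4/5 = 80.0% → Compound 2
Overall: Protocol Beta 60/110 = 54.5%, Compound 2 38/83 = 45.8% → Protocol Beta
Compound 2 wins each disease group but Protocol Beta wins overall — the comparison reverses. Compound 2's patients skew toward stage IV, which has a lower base rate.

No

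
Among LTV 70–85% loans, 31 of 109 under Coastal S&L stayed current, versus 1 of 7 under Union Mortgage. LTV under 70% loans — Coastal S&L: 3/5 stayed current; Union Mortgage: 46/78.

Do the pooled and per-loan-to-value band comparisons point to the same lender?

LTV 70–85%: Coastal S&L 31/109 = 28.4%, Union Mortgage 1/7 = 14.3% → Coastal S&L
LTV under 70%: Coastal S&L 3/5 = 60.0%, Union Mortgage 46/78 = 59.0% → Coastal S&L
Overall: Coastal S&L 34/114 = 29.8%, Union Mortgage 47/85 = 55.3% → Union Mortgage
Coastal S&L wins each loan-to-value group but Union Mortgage wins overall — the comparison reverses. Coastal S&L's loans skew toward LTV 70–85%, which has a lower base rate.

No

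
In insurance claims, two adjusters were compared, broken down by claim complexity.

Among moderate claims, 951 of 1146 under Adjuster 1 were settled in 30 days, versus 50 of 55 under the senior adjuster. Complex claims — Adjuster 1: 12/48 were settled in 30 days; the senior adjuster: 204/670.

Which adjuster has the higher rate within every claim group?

the senior adjuster

Moderate: Adjuster 1 951/1146 = 83.0%, the senior adjuster 50/55 = 90.9% → the senior adjuster
Complex: Adjuster 1 12/48 = 25.0%, the senior adjuster 204/670 = 30.4% → the senior adjuster
The senior adjuster has the higher rate in both groups.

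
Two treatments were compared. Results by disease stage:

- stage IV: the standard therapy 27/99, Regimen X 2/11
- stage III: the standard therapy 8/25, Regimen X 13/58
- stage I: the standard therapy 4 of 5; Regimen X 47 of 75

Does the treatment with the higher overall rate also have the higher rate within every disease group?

Stage IV: the standard therapy 27/99 = 27.3%, Regimen X 2/11 = 18.2% → the standard therapy
Stage III: the standard therapy 8/25 = 32.0%, Regimen X 13/58 = 22.4% → the standard therapy
Stage I: the standard therapy 4/5 = 80.0%, Regimen X 47/75 = 62.7% → the standard therapy
Overall: the standard therapy 39/129 = 30.2%, Regimen X 62/144 = 43.1% → Regimen X
The standard therapy wins each disease group but Regimen X wins overall — the comparison reverses. The standard therapy's patients skew toward stage IV, which has a lower base rate.

No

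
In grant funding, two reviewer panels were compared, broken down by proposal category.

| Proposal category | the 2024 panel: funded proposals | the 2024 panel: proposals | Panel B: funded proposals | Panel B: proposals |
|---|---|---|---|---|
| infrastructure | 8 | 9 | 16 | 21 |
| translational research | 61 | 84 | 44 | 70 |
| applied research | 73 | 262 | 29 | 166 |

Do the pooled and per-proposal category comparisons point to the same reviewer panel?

Yes

Infrastructure: the 2024 panel 8/9 = 88.9%, Panel B 16/21 = 76.2% → the 2024 panel
Translational research: the 2024 panel 61/84 = 72.6%, Panel B 44/70 = 62.9% → the 2024 panel
Applied research: the 2024 panel 73/262 = 27.9%, Panel B 29/166 = 17.5% → the 2024 panel
Overall: the 2024 panel 142/355 = 40.0%, Panel B 89/257 = 34.6% → the 2024 panel
The 2024 panel wins overall and in every proposal group — no reversal.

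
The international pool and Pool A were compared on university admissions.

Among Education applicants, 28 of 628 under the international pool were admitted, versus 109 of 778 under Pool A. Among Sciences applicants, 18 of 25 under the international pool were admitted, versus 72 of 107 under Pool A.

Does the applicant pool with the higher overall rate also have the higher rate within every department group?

No

Education: the international pool 28/628 = 4.5%, Pool A 109/778 = 14.0% → Pool A
Sciences: the international pool 18/25 = 72.0%, Pool A 72/107 = 67.3% → the international pool
Overall: the international pool 46/653 = 7.0%, Pool A 181/885 = 20.5% → Pool A
Neither sweeps: the international pool wins 1 of 2 groups, Pool A wins 1. Pool A wins overall but not every group — no Simpson reversal.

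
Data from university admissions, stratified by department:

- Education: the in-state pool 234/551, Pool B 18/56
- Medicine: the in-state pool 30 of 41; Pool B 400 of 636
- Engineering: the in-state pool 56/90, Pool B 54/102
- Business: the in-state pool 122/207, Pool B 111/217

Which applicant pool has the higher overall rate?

Education: the in-state pool 234/551 = 42.5%, Pool B 18/56 = 32.1% → the in-state pool
Medicine: the in-state pool 30/41 = 73.2%, Pool B 400/636 = 62.9% → the in-state pool
Engineering: the in-state pool 56/90 = 62.2%, Pool B 54/102 = 52.9% → the in-state pool
Business: the in-state pool 122/207 = 58.9%, Pool B 111/217 = 51.2% → the in-state pool
Overall: the in-state pool 442/889 = 49.7%, Pool B 583/1011 = 57.7% → Pool B
(The in-state pool wins every department group but Pool B wins overall — the in-state pool's applicants skew toward the low-rate Education group.)

Pool B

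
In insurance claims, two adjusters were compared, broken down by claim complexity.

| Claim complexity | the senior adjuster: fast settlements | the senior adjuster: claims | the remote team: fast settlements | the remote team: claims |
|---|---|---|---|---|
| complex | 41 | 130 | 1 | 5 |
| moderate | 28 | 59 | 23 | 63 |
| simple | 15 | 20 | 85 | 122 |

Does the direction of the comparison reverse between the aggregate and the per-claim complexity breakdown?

Yes

Complex: the senior adjuster 41/130 = 31.5%, the remote team 1/5 = 20.0% → the senior adjuster
Moderate: the senior adjuster 28/59 = 47.5%, the remote team 23/63 = 36.5% → the senior adjuster
Simple: the senior adjuster 15/20 = 75.0%, the remote team 85/122 = 69.7% → the senior adjuster
Overall: the senior adjuster 84/209 = 40.2%, the remote team 109/190 = 57.4% → the remote team
The senior adjuster wins each claim group but the remote team wins overall — the comparison reverses. The senior adjuster's claims skew toward complex, which has a lower base rate.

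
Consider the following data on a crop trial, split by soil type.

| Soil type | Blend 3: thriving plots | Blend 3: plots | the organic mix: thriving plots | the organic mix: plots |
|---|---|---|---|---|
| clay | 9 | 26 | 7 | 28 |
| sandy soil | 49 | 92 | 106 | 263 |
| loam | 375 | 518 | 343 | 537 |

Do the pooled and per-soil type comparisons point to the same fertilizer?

Clay: Blend 3 9/26 = 34.6%, the organic mix 7/28 = 25.0% → Blend 3
Sandy soil: Blend 3 49/92 = 53.3%, the organic mix 106/263 = 40.3% → Blend 3
Loam: Blend 3 375/518 = 72.4%, the organic mix 343/537 = 63.9% → Blend 3
Overall: Blend 3 433/636 = 68.1%, the organic mix 456/828 = 55.1% → Blend 3
Blend 3 wins overall and in every soil group — no reversal.

Yes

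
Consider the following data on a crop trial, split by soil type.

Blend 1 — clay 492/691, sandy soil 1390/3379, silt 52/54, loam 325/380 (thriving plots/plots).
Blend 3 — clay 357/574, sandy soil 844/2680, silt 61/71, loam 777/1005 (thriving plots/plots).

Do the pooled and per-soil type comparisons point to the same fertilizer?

Clay: Blend 1 492/691 = 71.2%, Blend 3 357/574 = 62.2% → Blend 1
Sandy soil: Blend 1 1390/3379 = 41.1%, Blend 3 844/2680 = 31.5% → Blend 1
Silt: Blend 1 52/54 = 96.3%, Blend 3 61/71 = 85.9% → Blend 1
Loam: Blend 1 325/380 = 85.5%, Blend 3 777/1005 = 77.3% → Blend 1
Overall: Blend 1 2259/4504 = 50.2%, Blend 3 2039/4330 = 47.1% → Blend 1
Blend 1 wins overall and in every soil group — no reversal.

Yes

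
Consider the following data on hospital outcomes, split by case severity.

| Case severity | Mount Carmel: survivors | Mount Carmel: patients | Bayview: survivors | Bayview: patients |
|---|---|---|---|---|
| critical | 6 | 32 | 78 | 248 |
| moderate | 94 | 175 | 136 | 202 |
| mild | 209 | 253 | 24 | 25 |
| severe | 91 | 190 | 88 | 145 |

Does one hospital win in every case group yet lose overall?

Yes

Critical: Mount Carmel 6/32 = 18.8%, Bayview 78/248 = 31.5% → Bayview
Moderate: Mount Carmel 94/175 = 53.7%, Bayview 136/202 = 67.3% → Bayview
Mild: Mount Carmel 209/253 = 82.6%, Bayview 24/25 = 96.0% → Bayview
Severe: Mount Carmel 91/190 = 47.9%, Bayview 88/145 = 60.7% → Bayview
Overall: Mount Carmel 400/650 = 61.5%, Bayview 326/620 = 52.6% → Mount Carmel
Bayview wins each case group but Mount Carmel wins overall — the comparison reverses. Bayview's patients skew toward critical, which has a lower base rate.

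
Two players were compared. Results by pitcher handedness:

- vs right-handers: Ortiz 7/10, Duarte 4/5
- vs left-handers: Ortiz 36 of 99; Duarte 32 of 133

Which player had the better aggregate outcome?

Vs right-handers: Ortiz 7/10 = 70.0%, Duarte 4/5 = 80.0% → Duarte
Vs left-handers: Ortiz 36/99 = 36.4%, Duarte 32/133 = 24.1% → Ortiz
Overall: Ortiz 43/109 = 39.4%, Duarte 36/138 = 26.1% → Ortiz
(Neither sweeps every pitcher group, but Ortiz has the higher pooled rate.)

Ortiz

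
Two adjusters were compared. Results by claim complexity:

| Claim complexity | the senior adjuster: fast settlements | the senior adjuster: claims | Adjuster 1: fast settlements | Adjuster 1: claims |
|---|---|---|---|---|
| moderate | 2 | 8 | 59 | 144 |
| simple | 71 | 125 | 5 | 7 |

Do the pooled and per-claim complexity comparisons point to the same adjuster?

Moderate: the senior adjuster 2/8 = 25.0%, Adjuster 1 59/144 = 41.0% → Adjuster 1
Simple: the senior adjuster 71/125 = 56.8%, Adjuster 1 5/7 = 71.4% → Adjuster 1
Overall: the senior adjuster 73/133 = 54.9%, Adjuster 1 64/151 = 42.4% → the senior adjuster
Adjuster 1 wins each claim group but the senior adjuster wins overall — the comparison reverses. Adjuster 1's claims skew toward moderate, which has a lower base rate.

No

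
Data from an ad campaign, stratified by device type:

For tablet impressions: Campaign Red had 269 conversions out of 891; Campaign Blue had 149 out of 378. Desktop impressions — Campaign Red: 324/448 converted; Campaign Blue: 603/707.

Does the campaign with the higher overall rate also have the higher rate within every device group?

Yes

Tablet: Campaign Red 269/891 = 30.2%, Campaign Blue 149/378 = 39.4% → Campaign Blue
Desktop: Campaign Red 324/448 = 72.3%, Campaign Blue 603/707 = 85.3% → Campaign Blue
Overall: Campaign Red 593/1339 = 44.3%, Campaign Blue 752/1085 = 69.3% → Campaign Blue
Campaign Blue wins overall and in every device group — no reversal.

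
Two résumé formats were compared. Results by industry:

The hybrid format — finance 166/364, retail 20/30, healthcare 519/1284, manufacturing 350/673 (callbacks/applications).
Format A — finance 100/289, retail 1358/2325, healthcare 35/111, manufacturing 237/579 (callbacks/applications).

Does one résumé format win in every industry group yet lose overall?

Finance: the hybrid format 166/364 = 45.6%, Format A 100/289 = 34.6% → the hybrid format
Retail: the hybrid format 20/30 = 66.7%, Format A 1358/2325 = 58.4% → the hybrid format
Healthcare: the hybrid format 519/1284 = 40.4%, Format A 35/111 = 31.5% → the hybrid format
Manufacturing: the hybrid format 350/673 = 52.0%, Format A 237/579 = 40.9% → the hybrid format
Overall: the hybrid format 1055/2351 = 44.9%, Format A 1730/3304 = 52.4% → Format A
The hybrid format wins each industry group but Format A wins overall — the comparison reverses. The hybrid format's applications skew toward healthcare, which has a lower base rate.

Yes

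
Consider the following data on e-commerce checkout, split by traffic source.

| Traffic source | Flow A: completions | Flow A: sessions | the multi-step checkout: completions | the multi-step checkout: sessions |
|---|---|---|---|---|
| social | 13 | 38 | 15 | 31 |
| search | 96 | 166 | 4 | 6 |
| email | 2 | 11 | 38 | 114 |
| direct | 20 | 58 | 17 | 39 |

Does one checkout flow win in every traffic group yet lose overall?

Yes

Social: Flow A 13/38 = 34.2%, the multi-step checkout 15/31 = 48.4% → the multi-step checkout
Search: Flow A 96/166 = 57.8%, the multi-step checkout 4/6 = 66.7% → the multi-step checkout
Email: Flow A 2/11 = 18.2%, the multi-step checkout 38/114 = 33.3% → the multi-step checkout
Direct: Flow A 20/58 = 34.5%, the multi-step checkout 17/39 = 43.6% → the multi-step checkout
Overall: Flow A 131/273 = 48.0%, the multi-step checkout 74/190 = 38.9% → Flow A
The multi-step checkout wins each traffic group but Flow A wins overall — the comparison reverses. The multi-step checkout's sessions skew toward email, which has a lower base rate.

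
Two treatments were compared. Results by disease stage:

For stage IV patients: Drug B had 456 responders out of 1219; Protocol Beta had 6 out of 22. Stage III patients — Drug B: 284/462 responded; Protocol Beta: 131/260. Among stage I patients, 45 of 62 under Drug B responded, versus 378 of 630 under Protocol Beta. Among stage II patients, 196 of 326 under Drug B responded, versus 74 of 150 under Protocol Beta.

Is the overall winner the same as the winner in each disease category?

No

Stage IV: Drug B 456/1219 = 37.4%, Protocol Beta 6/22 = 27.3% → Drug B
Stage III: Drug B 284/462 = 61.5%, Protocol Beta 131/260 = 50.4% → Drug B
Stage I: Drug B 45/62 = 72.6%, Protocol Beta 378/630 = 60.0% → Drug B
Stage II: Drug B 196/326 = 60.1%, Protocol Beta 74/150 = 49.3% → Drug B
Overall: Drug B 981/2069 = 47.4%, Protocol Beta 589/1062 = 55.5% → Protocol Beta
Drug B wins each disease group but Protocol Beta wins overall — the comparison reverses. Drug B's patients skew toward stage IV, which has a lower base rate.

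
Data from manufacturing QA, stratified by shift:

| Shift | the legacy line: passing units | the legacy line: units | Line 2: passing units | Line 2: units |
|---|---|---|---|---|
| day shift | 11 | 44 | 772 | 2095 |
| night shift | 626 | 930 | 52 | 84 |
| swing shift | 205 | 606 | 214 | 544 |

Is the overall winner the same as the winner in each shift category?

Day shift: the legacy line 11/44 = 25.0%, Line 2 772/2095 = 36.8% → Line 2
Night shift: the legacy line 626/930 = 67.3%, Line 2 52/84 = 61.9% → the legacy line
Swing shift: the legacy line 205/606 = 33.8%, Line 2 214/544 = 39.3% → Line 2
Overall: the legacy line 842/1580 = 53.3%, Line 2 1038/2723 = 38.1% → the legacy line
Neither sweeps: the legacy line wins 1 of 3 groups, Line 2 wins 2. The legacy line wins overall but not every group — no Simpson reversal.

No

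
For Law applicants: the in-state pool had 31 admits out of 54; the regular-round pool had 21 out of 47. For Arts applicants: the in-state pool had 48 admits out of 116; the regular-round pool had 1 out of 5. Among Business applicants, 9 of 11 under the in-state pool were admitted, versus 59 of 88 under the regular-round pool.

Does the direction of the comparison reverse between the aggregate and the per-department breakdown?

Yes

Law: the in-state pool 31/54 = 57.4%, the regular-round pool 21/47 = 44.7% → the in-state pool
Arts: the in-state pool 48/116 = 41.4%, the regular-round pool 1/5 = 20.0% → the in-state pool
Business: the in-state pool 9/11 = 81.8%, the regular-round pool 59/88 = 67.0% → the in-state pool
Overall: the in-state pool 88/181 = 48.6%, the regular-round pool 81/140 = 57.9% → the regular-round pool
The in-state pool wins each department group but the regular-round pool wins overall — the comparison reverses. The in-state pool's applicants skew toward Arts, which has a lower base rate.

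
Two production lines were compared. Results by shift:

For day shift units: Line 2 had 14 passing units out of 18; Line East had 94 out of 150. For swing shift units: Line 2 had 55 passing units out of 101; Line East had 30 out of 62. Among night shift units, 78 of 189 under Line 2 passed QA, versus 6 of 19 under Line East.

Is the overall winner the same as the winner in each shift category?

Day shift: Line 2 14/18 = 77.8%, Line East 94/150 = 62.7% → Line 2
Swing shift: Line 2 55/101 = 54.5%, Line East 30/62 = 48.4% → Line 2
Night shift: Line 2 78/189 = 41.3%, Line East 6/19 = 31.6% → Line 2
Overall: Line 2 147/308 = 47.7%, Line East 130/231 = 56.3% → Line East
Line 2 wins each shift group but Line East wins overall — the comparison reverses. Line 2's units skew toward night shift, which has a lower base rate.

No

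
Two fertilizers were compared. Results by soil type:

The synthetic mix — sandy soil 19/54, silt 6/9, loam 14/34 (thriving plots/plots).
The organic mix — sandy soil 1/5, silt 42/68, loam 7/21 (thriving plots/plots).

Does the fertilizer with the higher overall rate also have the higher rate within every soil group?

No

Sandy soil: the synthetic mix 19/54 = 35.2%, the organic mix 1/5 = 20.0% → the synthetic mix
Silt: the synthetic mix 6/9 = 66.7%, the organic mix 42/68 = 61.8% → the synthetic mix
Loam: the synthetic mix 14/34 = 41.2%, the organic mix 7/21 = 33.3% → the synthetic mix
Overall: the synthetic mix 39/97 = 40.2%, the organic mix 50/94 = 53.2% → the organic mix
The synthetic mix wins each soil group but the organic mix wins overall — the comparison reverses. The synthetic mix's plots skew toward sandy soil, which has a lower base rate.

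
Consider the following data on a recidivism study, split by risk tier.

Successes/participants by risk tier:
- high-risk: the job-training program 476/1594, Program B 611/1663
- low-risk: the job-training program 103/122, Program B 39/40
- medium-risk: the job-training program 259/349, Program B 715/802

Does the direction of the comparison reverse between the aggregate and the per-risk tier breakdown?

High-risk: the job-training program 476/1594 = 29.9%, Program B 611/1663 = 36.7% → Program B
Low-risk: the job-training program 103/122 = 84.4%, Program B 39/40 = 97.5% → Program B
Medium-risk: the job-training program 259/349 = 74.2%, Program B 715/802 = 89.2% → Program B
Overall: the job-training program 838/2065 = 40.6%, Program B 1365/2505 = 54.5% → Program B
Program B wins overall and in every risk group — no reversal.

No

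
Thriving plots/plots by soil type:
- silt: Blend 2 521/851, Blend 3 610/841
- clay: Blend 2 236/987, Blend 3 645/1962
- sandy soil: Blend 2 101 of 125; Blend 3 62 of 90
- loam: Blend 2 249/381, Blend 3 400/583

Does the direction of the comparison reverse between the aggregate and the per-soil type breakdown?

No

Silt: Blend 2 521/851 = 61.2%, Blend 3 610/841 = 72.5% → Blend 3
Clay: Blend 2 236/987 = 23.9%, Blend 3 645/1962 = 32.9% → Blend 3
Sandy soil: Blend 2 101/125 = 80.8%, Blend 3 62/90 = 68.9% → Blend 2
Loam: Blend 2 249/381 = 65.4%, Blend 3 400/583 = 68.6% → Blend 3
Overall: Blend 2 1107/2344 = 47.2%, Blend 3 1717/3476 = 49.4% → Blend 3
Neither sweeps: Blend 2 wins 1 of 4 groups, Blend 3 wins 3. Blend 3 wins overall but not every group — no Simpson reversal.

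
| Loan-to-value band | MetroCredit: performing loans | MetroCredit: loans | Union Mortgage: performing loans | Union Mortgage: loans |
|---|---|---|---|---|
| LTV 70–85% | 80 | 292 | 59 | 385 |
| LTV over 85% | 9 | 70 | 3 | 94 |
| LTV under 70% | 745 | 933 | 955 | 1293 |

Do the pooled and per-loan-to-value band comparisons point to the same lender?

Yes

LTV 70–85%: MetroCredit 80/292 = 27.4%, Union Mortgage 59/385 = 15.3% → MetroCredit
LTV over 85%: MetroCredit 9/70 = 12.9%, Union Mortgage 3/94 = 3.2% → MetroCredit
LTV under 70%: MetroCredit 745/933 = 79.8%, Union Mortgage 955/1293 = 73.9% → MetroCredit
Overall: MetroCredit 834/1295 = 64.4%, Union Mortgage 1017/1772 = 57.4% → MetroCredit
MetroCredit wins overall and in every loan-to-value group — no reversal.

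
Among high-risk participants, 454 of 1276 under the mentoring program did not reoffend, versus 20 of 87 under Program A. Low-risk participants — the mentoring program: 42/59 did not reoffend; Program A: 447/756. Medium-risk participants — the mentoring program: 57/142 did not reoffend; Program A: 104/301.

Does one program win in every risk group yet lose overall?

High-risk: the mentoring program 454/1276 = 35.6%, Program A 20/87 = 23.0% → the mentoring program
Low-risk: the mentoring program 42/59 = 71.2%, Program A 447/756 = 59.1% → the mentoring program
Medium-risk: the mentoring program 57/142 = 40.1%, Program A 104/301 = 34.6% → the mentoring program
Overall: the mentoring program 553/1477 = 37.4%, Program A 571/1144 = 49.9% → Program A
The mentoring program wins each risk group but Program A wins overall — the comparison reverses. The mentoring program's participants skew toward high-risk, which has a lower base rate.

Yes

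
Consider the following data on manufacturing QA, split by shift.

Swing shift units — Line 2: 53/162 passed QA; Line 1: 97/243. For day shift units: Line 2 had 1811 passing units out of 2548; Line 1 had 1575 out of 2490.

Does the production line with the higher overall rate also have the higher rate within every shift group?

No

Swing shift: Line 2 53/162 = 32.7%, Line 1 97/243 = 39.9% → Line 1
Day shift: Line 2 1811/2548 = 71.1%, Line 1 1575/2490 = 63.3% → Line 2
Overall: Line 2 1864/2710 = 68.8%, Line 1 1672/2733 = 61.2% → Line 2
Neither sweeps: Line 2 wins 1 of 2 groups, Line 1 wins 1. Line 2 wins overall but not every group — no Simpson reversal.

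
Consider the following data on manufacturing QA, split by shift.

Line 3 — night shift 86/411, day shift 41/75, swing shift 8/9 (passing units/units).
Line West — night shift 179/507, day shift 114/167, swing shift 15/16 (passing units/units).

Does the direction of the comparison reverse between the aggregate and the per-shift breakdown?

No

Night shift: Line 3 86/411 = 20.9%, Line West 179/507 = 35.3% → Line West
Day shift: Line 3 41/75 = 54.7%, Line West 114/167 = 68.3% → Line West
Swing shift: Line 3 8/9 = 88.9%, Line West 15/16 = 93.8% → Line West
Overall: Line 3 135/495 = 27.3%, Line West 308/690 = 44.6% → Line West
Line West wins overall and in every shift group — no reversal.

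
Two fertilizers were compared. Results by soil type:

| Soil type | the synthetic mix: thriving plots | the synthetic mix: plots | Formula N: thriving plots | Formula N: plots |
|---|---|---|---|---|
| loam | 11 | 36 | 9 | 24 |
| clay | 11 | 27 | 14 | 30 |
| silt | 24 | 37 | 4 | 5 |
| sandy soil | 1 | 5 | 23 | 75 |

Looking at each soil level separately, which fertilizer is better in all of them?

Loam: the synthetic mix 11/36 = 30.6%, Formula N 9/24 = 37.5% → Formula N
Clay: the synthetic mix 11/27 = 40.7%, Formula N 14/30 = 46.7% → Formula N
Silt: the synthetic mix 24/37 = 64.9%, Formula N 4/5 = 80.0% → Formula N
Sandy soil: the synthetic mix 1/5 = 20.0%, Formula N 23/75 = 30.7% → Formula N
Formula N has the higher rate in all 4 groups.

Formula N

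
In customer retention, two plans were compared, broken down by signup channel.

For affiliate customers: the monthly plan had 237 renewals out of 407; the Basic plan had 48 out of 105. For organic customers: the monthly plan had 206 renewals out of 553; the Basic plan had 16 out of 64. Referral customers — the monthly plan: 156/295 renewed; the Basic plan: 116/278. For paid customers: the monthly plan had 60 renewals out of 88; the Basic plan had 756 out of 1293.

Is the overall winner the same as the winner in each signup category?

No

Affiliate: the monthly plan 237/407 = 58.2%, the Basic plan 48/105 = 45.7% → the monthly plan
Organic: the monthly plan 206/553 = 37.3%, the Basic plan 16/64 = 25.0% → the monthly plan
Referral: the monthly plan 156/295 = 52.9%, the Basic plan 116/278 = 41.7% → the monthly plan
Paid: the monthly plan 60/88 = 68.2%, the Basic plan 756/1293 = 58.5% → the monthly plan
Overall: the monthly plan 659/1343 = 49.1%, the Basic plan 936/1740 = 53.8% → the Basic plan
The monthly plan wins each signup group but the Basic plan wins overall — the comparison reverses. The monthly plan's customers skew toward organic, which has a lower base rate.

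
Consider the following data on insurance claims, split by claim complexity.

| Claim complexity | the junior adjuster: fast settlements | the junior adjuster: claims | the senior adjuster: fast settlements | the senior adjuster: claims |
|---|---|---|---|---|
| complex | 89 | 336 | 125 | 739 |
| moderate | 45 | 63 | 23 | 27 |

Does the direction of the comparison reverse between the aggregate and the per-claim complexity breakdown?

No

Complex: the junior adjuster 89/336 = 26.5%, the senior adjuster 125/739 = 16.9% → the junior adjuster
Moderate: the junior adjuster 45/63 = 71.4%, the senior adjuster 23/27 = 85.2% → the senior adjuster
Overall: the junior adjuster 134/399 = 33.6%, the senior adjuster 148/766 = 19.3% → the junior adjuster
Neither sweeps: the junior adjuster wins 1 of 2 groups, the senior adjuster wins 1. The junior adjuster wins overall but not every group — no Simpson reversal.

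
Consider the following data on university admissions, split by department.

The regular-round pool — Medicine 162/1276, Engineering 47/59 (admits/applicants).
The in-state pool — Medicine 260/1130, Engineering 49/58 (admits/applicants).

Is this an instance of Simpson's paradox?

No

Medicine: the regular-round pool 162/1276 = 12.7%, the in-state pool 260/1130 = 23.0% → the in-state pool
Engineering: the regular-round pool 47/59 = 79.7%, the in-state pool 49/58 = 84.5% → the in-state pool
Overall: the regular-round pool 209/1335 = 15.7%, the in-state pool 309/1188 = 26.0% → the in-state pool
The in-state pool wins overall and in every department group — no reversal.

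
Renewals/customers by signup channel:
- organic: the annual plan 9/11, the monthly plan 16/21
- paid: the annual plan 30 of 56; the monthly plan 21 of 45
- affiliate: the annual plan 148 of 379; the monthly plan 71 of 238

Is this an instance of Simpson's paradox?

No

Organic: the annual plan 9/11 = 81.8%, the monthly plan 16/21 = 76.2% → the annual plan
Paid: the annual plan 30/56 = 53.6%, the monthly plan 21/45 = 46.7% → the annual plan
Affiliate: the annual plan 148/379 = 39.1%, the monthly plan 71/238 = 29.8% → the annual plan
Overall: the annual plan 187/446 = 41.9%, the monthly plan 108/304 = 35.5% → the annual plan
The annual plan wins overall and in every signup group — no reversal.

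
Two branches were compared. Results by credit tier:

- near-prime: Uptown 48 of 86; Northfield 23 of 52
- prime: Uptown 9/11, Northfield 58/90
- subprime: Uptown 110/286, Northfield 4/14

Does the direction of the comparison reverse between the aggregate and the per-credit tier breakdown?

Yes

Near-prime: Uptown 48/86 = 55.8%, Northfield 23/52 = 44.2% → Uptown
Prime: Uptown 9/11 = 81.8%, Northfield 58/90 = 64.4% → Uptown
Subprime: Uptown 110/286 = 38.5%, Northfield 4/14 = 28.6% → Uptown
Overall: Uptown 167/383 = 43.6%, Northfield 85/156 = 54.5% → Northfield
Uptown wins each credit group but Northfield wins overall — the comparison reverses. Uptown's applications skew toward subprime, which has a lower base rate.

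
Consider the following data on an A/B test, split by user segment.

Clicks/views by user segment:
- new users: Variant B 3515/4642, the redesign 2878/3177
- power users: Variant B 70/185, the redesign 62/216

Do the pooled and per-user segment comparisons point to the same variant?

No

New users: Variant B 3515/4642 = 75.7%, the redesign 2878/3177 = 90.6% → the redesign
Power users: Variant B 70/185 = 37.8%, the redesign 62/216 = 28.7% → Variant B
Overall: Variant B 3585/4827 = 74.3%, the redesign 2940/3393 = 86.6% → the redesign
Neither sweeps: Variant B wins 1 of 2 groups, the redesign wins 1. The redesign wins overall but not every group — no Simpson reversal.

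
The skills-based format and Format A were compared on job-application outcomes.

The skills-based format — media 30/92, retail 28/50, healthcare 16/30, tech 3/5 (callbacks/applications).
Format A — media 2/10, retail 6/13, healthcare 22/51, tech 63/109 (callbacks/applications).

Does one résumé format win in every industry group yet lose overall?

Media: the skills-based format 30/92 = 32.6%, Format A 2/10 = 20.0% → the skills-based format
Retail: the skills-based format 28/50 = 56.0%, Format A 6/13 = 46.2% → the skills-based format
Healthcare: the skills-based format 16/30 = 53.3%, Format A 22/51 = 43.1% → the skills-based format
Tech: the skills-based format 3/5 = 60.0%, Format A 63/109 = 57.8% → the skills-based format
Overall: the skills-based format 77/177 = 43.5%, Format A 93/183 = 50.8% → Format A
The skills-based format wins each industry group but Format A wins overall — the comparison reverses. The skills-based format's applications skew toward media, which has a lower base rate.

Yes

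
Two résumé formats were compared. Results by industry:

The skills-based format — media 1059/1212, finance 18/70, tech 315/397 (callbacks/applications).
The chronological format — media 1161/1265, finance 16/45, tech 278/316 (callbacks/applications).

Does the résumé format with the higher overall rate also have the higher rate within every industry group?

Media: the skills-based format 1059/1212 = 87.4%, the chronological format 1161/1265 = 91.8% → the chronological format
Finance: the skills-based format 18/70 = 25.7%, the chronological format 16/45 = 35.6% → the chronological format
Tech: the skills-based format 315/397 = 79.3%, the chronological format 278/316 = 88.0% → the chronological format
Overall: the skills-based format 1392/1679 = 82.9%, the chronological format 1455/1626 = 89.5% → the chronological format
The chronological format wins overall and in every industry group — no reversal.

Yes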